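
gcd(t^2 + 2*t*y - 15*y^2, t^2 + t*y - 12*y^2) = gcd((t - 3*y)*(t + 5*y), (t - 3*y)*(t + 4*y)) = -t + 3*y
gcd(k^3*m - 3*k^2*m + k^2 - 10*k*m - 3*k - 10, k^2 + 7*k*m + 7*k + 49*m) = 1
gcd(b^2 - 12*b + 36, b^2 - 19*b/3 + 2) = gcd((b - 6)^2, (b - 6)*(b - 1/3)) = b - 6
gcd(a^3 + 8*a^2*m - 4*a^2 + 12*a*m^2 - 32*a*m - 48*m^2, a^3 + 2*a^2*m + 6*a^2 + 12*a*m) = a + 2*m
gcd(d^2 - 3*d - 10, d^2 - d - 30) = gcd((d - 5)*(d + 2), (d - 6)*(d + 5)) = 1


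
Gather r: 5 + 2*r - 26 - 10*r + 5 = -8*r - 16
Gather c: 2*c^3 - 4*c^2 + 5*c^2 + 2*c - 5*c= 2*c^3 + c^2 - 3*c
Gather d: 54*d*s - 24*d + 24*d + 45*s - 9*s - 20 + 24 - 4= 54*d*s + 36*s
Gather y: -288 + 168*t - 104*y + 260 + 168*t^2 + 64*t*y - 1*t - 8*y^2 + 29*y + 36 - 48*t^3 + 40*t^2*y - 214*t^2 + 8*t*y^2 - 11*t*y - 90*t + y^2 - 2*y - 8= -48*t^3 - 46*t^2 + 77*t + y^2*(8*t - 7) + y*(40*t^2 + 53*t - 77)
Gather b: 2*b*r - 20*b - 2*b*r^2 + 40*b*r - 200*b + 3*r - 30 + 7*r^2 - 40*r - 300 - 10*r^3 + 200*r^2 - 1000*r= b*(-2*r^2 + 42*r - 220) - 10*r^3 + 207*r^2 - 1037*r - 330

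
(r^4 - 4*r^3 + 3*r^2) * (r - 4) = r^5 - 8*r^4 + 19*r^3 - 12*r^2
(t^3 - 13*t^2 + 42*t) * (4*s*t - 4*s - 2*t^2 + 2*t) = 4*s*t^4 - 56*s*t^3 + 220*s*t^2 - 168*s*t - 2*t^5 + 28*t^4 - 110*t^3 + 84*t^2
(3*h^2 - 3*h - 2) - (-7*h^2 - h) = 10*h^2 - 2*h - 2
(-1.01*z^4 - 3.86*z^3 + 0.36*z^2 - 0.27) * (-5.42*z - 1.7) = 5.4742*z^5 + 22.6382*z^4 + 4.6108*z^3 - 0.612*z^2 + 1.4634*z + 0.459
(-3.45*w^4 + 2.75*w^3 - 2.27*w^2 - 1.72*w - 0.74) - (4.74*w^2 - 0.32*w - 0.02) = -3.45*w^4 + 2.75*w^3 - 7.01*w^2 - 1.4*w - 0.72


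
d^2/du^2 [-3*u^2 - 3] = -6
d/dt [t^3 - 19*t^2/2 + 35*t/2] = 3*t^2 - 19*t + 35/2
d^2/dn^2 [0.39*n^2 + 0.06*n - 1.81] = 0.780000000000000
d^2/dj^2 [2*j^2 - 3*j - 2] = 4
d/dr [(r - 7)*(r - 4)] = 2*r - 11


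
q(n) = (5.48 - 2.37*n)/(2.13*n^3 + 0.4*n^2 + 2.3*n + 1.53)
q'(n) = (5.48 - 2.37*n)*(-6.39*n^2 - 0.8*n - 2.3)/(2.13*n^3 + 0.4*n^2 + 2.3*n + 1.53)^2 - 2.37/(2.13*n^3 + 0.4*n^2 + 2.3*n + 1.53) = (10.0962*n^3 - 34.0692*n^2 - 4.384*n - 16.2301)/(4.5369*n^6 + 1.704*n^5 + 9.958*n^4 + 8.3578*n^3 + 6.514*n^2 + 7.038*n + 2.3409)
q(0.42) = 1.65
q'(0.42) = -3.14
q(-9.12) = -0.02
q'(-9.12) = -0.00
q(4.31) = -0.02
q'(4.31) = 0.00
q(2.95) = -0.02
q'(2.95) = -0.02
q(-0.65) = -18.43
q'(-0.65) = -210.49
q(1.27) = 0.26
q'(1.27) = -0.63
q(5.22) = -0.02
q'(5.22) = 0.00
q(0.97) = 0.52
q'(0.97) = -1.17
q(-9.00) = -0.02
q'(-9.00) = -0.00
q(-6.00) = -0.04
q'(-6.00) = -0.02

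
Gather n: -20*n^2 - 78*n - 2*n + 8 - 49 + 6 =-20*n^2 - 80*n - 35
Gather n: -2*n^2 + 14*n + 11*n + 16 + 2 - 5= -2*n^2 + 25*n + 13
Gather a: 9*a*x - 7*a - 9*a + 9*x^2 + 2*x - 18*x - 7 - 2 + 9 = a*(9*x - 16) + 9*x^2 - 16*x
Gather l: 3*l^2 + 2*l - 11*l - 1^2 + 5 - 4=3*l^2 - 9*l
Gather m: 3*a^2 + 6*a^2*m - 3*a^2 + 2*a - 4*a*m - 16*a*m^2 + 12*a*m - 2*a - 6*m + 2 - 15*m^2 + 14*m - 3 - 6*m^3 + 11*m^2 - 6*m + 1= -6*m^3 + m^2*(-16*a - 4) + m*(6*a^2 + 8*a + 2)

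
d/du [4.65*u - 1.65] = 4.65000000000000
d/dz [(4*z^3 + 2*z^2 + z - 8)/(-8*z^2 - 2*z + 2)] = (-16*z^4 - 8*z^3 + 14*z^2 - 60*z - 7)/(2*(16*z^4 + 8*z^3 - 7*z^2 - 2*z + 1))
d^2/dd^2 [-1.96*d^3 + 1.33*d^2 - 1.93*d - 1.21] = 2.66 - 11.76*d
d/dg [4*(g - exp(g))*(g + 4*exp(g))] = 12*g*exp(g) + 8*g - 32*exp(2*g) + 12*exp(g)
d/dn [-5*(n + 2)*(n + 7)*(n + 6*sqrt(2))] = -15*n^2 - 90*n - 60*sqrt(2)*n - 270*sqrt(2) - 70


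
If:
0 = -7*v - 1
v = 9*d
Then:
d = -1/63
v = -1/7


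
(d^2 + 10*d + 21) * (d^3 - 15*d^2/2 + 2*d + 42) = d^5 + 5*d^4/2 - 52*d^3 - 191*d^2/2 + 462*d + 882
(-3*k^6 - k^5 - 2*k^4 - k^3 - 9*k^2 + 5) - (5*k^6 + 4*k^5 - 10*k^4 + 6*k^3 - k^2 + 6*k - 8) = -8*k^6 - 5*k^5 + 8*k^4 - 7*k^3 - 8*k^2 - 6*k + 13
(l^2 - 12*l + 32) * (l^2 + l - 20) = l^4 - 11*l^3 + 272*l - 640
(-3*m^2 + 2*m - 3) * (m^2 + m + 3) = -3*m^4 - m^3 - 10*m^2 + 3*m - 9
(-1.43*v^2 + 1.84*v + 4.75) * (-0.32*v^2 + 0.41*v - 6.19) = 0.4576*v^4 - 1.1751*v^3 + 8.0861*v^2 - 9.4421*v - 29.4025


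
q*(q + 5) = q^2 + 5*q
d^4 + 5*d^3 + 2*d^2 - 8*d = d*(d - 1)*(d + 2)*(d + 4)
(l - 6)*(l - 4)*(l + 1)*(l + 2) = l^4 - 7*l^3 - 4*l^2 + 52*l + 48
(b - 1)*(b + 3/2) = b^2 + b/2 - 3/2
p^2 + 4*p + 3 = (p + 1)*(p + 3)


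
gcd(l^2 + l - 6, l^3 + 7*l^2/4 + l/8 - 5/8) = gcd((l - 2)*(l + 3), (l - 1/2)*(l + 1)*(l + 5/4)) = 1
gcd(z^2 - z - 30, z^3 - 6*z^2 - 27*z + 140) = z + 5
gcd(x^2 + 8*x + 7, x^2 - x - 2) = x + 1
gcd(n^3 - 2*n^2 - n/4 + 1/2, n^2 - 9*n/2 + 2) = n - 1/2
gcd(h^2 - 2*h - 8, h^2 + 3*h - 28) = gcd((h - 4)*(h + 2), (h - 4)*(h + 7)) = h - 4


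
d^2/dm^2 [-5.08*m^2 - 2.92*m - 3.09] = -10.1600000000000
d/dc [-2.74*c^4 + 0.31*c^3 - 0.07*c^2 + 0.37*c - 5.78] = -10.96*c^3 + 0.93*c^2 - 0.14*c + 0.37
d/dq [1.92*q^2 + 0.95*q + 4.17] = 3.84*q + 0.95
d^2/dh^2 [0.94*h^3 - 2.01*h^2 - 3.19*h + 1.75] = 5.64*h - 4.02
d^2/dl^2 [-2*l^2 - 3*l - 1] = -4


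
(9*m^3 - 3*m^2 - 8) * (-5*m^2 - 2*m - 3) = -45*m^5 - 3*m^4 - 21*m^3 + 49*m^2 + 16*m + 24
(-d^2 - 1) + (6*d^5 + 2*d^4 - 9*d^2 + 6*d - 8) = 6*d^5 + 2*d^4 - 10*d^2 + 6*d - 9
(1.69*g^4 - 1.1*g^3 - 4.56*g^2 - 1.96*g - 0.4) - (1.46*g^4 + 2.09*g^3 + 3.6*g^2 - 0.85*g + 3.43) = 0.23*g^4 - 3.19*g^3 - 8.16*g^2 - 1.11*g - 3.83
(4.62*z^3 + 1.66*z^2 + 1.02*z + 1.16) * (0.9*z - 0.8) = 4.158*z^4 - 2.202*z^3 - 0.41*z^2 + 0.228*z - 0.928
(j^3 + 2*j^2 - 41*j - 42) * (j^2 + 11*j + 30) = j^5 + 13*j^4 + 11*j^3 - 433*j^2 - 1692*j - 1260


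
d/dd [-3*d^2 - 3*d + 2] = -6*d - 3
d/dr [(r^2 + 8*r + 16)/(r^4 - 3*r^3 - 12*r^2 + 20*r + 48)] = (-2*r^4 - 17*r^3 + 18*r^2 + 224*r + 32)/(r^7 - 8*r^6 + r^5 + 110*r^4 - 100*r^3 - 568*r^2 + 384*r + 1152)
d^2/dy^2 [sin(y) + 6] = -sin(y)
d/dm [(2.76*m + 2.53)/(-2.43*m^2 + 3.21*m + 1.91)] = (6.7068*m^2 + 12.2958*m - 2.8497)/(5.9049*m^4 - 15.6006*m^3 + 1.0215*m^2 + 12.2622*m + 3.6481)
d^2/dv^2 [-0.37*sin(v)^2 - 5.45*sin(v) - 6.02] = 5.45*sin(v) - 0.74*cos(2*v)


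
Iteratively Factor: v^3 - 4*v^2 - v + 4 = (v - 1)*(v^2 - 3*v - 4) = (v - 1)*(v + 1)*(v - 4)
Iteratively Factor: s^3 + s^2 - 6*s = (s)*(s^2 + s - 6) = s*(s + 3)*(s - 2)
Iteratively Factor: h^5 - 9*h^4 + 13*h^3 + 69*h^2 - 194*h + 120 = (h - 5)*(h^4 - 4*h^3 - 7*h^2 + 34*h - 24) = (h - 5)*(h - 4)*(h^3 - 7*h + 6) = (h - 5)*(h - 4)*(h + 3)*(h^2 - 3*h + 2) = (h - 5)*(h - 4)*(h - 2)*(h + 3)*(h - 1)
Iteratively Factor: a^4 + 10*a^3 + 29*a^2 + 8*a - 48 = (a + 3)*(a^3 + 7*a^2 + 8*a - 16) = (a - 1)*(a + 3)*(a^2 + 8*a + 16) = (a - 1)*(a + 3)*(a + 4)*(a + 4)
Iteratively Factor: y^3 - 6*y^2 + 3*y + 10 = (y - 5)*(y^2 - y - 2) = (y - 5)*(y - 2)*(y + 1)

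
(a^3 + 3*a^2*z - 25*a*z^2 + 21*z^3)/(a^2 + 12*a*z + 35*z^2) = (a^2 - 4*a*z + 3*z^2)/(a + 5*z)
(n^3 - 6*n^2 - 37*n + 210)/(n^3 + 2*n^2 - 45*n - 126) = (n - 5)/(n + 3)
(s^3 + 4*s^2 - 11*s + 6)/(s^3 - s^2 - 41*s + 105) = (s^3 + 4*s^2 - 11*s + 6)/(s^3 - s^2 - 41*s + 105)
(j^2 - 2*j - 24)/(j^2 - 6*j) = (j + 4)/j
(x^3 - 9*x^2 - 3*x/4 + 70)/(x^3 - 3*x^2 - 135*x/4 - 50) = (2*x - 7)/(2*x + 5)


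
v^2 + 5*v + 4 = (v + 1)*(v + 4)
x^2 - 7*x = x*(x - 7)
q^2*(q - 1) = q^3 - q^2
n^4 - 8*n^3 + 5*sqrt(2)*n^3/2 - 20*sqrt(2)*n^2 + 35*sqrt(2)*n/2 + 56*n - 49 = (n - 7)*(n - 1)*(n - sqrt(2))*(n + 7*sqrt(2)/2)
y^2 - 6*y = y*(y - 6)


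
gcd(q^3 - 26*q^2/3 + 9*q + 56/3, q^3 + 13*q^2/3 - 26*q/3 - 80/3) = q - 8/3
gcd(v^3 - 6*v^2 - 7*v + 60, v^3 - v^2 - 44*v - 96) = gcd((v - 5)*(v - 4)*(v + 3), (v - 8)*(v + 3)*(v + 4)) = v + 3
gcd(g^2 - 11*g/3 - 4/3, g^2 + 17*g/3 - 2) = 1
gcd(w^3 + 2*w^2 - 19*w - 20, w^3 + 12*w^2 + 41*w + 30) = w^2 + 6*w + 5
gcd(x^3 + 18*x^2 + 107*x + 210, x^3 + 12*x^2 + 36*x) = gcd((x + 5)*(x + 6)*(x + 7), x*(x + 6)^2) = x + 6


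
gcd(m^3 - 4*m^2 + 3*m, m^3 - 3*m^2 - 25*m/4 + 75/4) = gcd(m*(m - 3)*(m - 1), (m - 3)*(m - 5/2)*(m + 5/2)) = m - 3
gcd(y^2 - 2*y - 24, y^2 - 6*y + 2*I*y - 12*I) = y - 6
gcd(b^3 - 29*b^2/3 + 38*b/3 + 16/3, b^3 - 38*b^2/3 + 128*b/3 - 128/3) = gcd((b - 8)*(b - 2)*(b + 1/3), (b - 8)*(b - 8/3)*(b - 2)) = b^2 - 10*b + 16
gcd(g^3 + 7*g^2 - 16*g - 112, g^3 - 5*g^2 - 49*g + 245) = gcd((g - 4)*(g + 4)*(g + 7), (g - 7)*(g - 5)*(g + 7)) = g + 7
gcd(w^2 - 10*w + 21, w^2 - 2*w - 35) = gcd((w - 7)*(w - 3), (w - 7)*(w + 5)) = w - 7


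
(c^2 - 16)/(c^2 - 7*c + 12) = (c + 4)/(c - 3)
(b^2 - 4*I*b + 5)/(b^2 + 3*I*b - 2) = (b - 5*I)/(b + 2*I)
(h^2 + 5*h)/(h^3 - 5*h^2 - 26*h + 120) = h/(h^2 - 10*h + 24)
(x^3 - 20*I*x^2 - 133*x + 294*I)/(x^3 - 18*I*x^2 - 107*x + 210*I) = (x - 7*I)/(x - 5*I)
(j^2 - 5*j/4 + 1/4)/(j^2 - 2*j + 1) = (j - 1/4)/(j - 1)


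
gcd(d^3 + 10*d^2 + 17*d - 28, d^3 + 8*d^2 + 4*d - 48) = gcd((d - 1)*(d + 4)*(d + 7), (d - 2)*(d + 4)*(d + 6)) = d + 4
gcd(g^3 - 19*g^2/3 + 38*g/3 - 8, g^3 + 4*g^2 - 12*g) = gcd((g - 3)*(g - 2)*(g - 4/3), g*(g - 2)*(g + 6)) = g - 2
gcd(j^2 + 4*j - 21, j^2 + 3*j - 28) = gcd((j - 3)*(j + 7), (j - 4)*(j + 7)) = j + 7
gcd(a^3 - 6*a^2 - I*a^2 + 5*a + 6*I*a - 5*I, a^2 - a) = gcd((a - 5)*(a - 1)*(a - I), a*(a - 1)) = a - 1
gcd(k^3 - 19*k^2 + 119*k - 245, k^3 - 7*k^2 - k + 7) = k - 7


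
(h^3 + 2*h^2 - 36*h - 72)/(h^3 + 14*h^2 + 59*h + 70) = (h^2 - 36)/(h^2 + 12*h + 35)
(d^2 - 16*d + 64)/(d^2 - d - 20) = (-d^2 + 16*d - 64)/(-d^2 + d + 20)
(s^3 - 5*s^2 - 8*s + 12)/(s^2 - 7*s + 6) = s + 2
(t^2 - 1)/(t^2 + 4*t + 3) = (t - 1)/(t + 3)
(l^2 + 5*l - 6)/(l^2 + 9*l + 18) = (l - 1)/(l + 3)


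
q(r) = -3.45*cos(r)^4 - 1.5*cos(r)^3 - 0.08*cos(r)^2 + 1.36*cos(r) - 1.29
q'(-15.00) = 3.21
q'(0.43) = 5.36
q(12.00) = -2.85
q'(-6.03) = 3.89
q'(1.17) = 0.19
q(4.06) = -2.28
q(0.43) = -3.60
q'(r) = 13.8*sin(r)*cos(r)^3 + 4.5*sin(r)*cos(r)^2 + 0.16*sin(r)*cos(r) - 1.36*sin(r)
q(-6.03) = -4.44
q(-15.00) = -2.86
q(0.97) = -1.17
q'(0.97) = 2.20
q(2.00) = -1.87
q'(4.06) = 2.29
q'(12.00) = -5.51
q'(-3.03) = 1.18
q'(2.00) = -1.49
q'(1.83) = -1.29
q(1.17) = -0.94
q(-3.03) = -4.61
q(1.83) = -1.63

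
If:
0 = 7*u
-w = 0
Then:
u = 0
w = 0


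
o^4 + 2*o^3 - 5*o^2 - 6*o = o*(o - 2)*(o + 1)*(o + 3)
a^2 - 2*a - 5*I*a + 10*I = (a - 2)*(a - 5*I)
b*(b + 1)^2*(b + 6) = b^4 + 8*b^3 + 13*b^2 + 6*b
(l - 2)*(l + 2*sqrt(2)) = l^2 - 2*l + 2*sqrt(2)*l - 4*sqrt(2)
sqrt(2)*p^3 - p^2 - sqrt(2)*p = p*(p - sqrt(2))*(sqrt(2)*p + 1)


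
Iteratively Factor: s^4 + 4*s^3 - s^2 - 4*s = (s + 4)*(s^3 - s) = s*(s + 4)*(s^2 - 1) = s*(s - 1)*(s + 4)*(s + 1)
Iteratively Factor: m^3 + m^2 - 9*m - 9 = (m + 1)*(m^2 - 9) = (m - 3)*(m + 1)*(m + 3)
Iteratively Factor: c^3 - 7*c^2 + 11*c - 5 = (c - 5)*(c^2 - 2*c + 1) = (c - 5)*(c - 1)*(c - 1)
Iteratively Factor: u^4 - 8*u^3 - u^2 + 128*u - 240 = (u - 5)*(u^3 - 3*u^2 - 16*u + 48) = (u - 5)*(u + 4)*(u^2 - 7*u + 12) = (u - 5)*(u - 3)*(u + 4)*(u - 4)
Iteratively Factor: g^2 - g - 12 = (g + 3)*(g - 4)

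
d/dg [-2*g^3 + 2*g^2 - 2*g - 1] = -6*g^2 + 4*g - 2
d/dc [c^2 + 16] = 2*c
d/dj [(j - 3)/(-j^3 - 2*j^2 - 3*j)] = (-j*(j^2 + 2*j + 3) + (j - 3)*(3*j^2 + 4*j + 3))/(j^2*(j^2 + 2*j + 3)^2)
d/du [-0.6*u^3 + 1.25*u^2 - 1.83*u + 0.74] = -1.8*u^2 + 2.5*u - 1.83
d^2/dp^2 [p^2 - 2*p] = 2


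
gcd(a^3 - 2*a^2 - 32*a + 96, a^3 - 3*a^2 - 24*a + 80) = a^2 - 8*a + 16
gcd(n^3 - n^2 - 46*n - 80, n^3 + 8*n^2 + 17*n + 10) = n^2 + 7*n + 10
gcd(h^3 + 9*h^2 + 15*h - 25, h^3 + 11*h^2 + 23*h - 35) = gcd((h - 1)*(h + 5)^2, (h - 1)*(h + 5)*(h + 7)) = h^2 + 4*h - 5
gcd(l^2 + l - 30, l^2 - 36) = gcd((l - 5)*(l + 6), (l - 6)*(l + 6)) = l + 6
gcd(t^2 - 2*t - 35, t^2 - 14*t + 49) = t - 7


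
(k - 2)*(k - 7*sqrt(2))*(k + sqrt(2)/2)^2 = k^4 - 6*sqrt(2)*k^3 - 2*k^3 - 27*k^2/2 + 12*sqrt(2)*k^2 - 7*sqrt(2)*k/2 + 27*k + 7*sqrt(2)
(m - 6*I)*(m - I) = m^2 - 7*I*m - 6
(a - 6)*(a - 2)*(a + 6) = a^3 - 2*a^2 - 36*a + 72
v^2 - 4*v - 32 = (v - 8)*(v + 4)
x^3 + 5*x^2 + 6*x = x*(x + 2)*(x + 3)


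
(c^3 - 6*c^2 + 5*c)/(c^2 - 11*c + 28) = c*(c^2 - 6*c + 5)/(c^2 - 11*c + 28)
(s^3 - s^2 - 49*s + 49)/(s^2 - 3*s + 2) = (s^2 - 49)/(s - 2)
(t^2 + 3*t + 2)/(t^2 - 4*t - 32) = (t^2 + 3*t + 2)/(t^2 - 4*t - 32)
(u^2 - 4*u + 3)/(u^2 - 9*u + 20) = (u^2 - 4*u + 3)/(u^2 - 9*u + 20)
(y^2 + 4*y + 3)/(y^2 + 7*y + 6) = (y + 3)/(y + 6)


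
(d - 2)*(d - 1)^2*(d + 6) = d^4 + 2*d^3 - 19*d^2 + 28*d - 12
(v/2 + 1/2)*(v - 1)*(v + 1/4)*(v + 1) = v^4/2 + 5*v^3/8 - 3*v^2/8 - 5*v/8 - 1/8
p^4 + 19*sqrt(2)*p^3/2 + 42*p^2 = p^2*(p + 7*sqrt(2)/2)*(p + 6*sqrt(2))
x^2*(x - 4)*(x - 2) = x^4 - 6*x^3 + 8*x^2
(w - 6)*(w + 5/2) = w^2 - 7*w/2 - 15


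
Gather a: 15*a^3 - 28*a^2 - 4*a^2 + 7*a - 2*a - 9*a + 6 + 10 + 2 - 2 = 15*a^3 - 32*a^2 - 4*a + 16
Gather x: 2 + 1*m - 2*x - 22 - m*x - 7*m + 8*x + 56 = -6*m + x*(6 - m) + 36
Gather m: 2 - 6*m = 2 - 6*m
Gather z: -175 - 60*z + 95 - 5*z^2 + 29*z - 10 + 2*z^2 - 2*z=-3*z^2 - 33*z - 90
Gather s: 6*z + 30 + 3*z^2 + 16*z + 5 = 3*z^2 + 22*z + 35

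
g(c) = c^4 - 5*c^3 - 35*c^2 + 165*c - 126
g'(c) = 4*c^3 - 15*c^2 - 70*c + 165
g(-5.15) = -517.64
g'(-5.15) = -418.70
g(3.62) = -52.82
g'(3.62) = -95.21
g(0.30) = -79.78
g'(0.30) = 142.76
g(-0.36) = -189.69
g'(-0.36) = 188.07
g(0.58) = -42.94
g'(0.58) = 120.13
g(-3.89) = -774.17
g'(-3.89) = -25.14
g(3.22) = -17.02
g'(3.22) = -82.38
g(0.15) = -102.05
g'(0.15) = 154.18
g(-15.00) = 57024.00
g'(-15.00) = -15660.00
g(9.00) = 1440.00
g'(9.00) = 1236.00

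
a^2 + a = a*(a + 1)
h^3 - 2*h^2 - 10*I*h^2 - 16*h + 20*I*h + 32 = (h - 2)*(h - 8*I)*(h - 2*I)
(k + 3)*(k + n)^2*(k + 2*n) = k^4 + 4*k^3*n + 3*k^3 + 5*k^2*n^2 + 12*k^2*n + 2*k*n^3 + 15*k*n^2 + 6*n^3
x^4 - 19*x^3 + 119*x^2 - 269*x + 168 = (x - 8)*(x - 7)*(x - 3)*(x - 1)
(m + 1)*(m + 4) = m^2 + 5*m + 4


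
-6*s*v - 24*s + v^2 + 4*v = (-6*s + v)*(v + 4)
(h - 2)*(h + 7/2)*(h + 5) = h^3 + 13*h^2/2 + h/2 - 35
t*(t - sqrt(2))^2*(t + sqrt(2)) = t^4 - sqrt(2)*t^3 - 2*t^2 + 2*sqrt(2)*t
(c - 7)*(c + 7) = c^2 - 49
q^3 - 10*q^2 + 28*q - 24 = (q - 6)*(q - 2)^2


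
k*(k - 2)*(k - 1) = k^3 - 3*k^2 + 2*k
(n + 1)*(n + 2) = n^2 + 3*n + 2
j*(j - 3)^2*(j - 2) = j^4 - 8*j^3 + 21*j^2 - 18*j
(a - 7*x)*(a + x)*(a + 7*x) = a^3 + a^2*x - 49*a*x^2 - 49*x^3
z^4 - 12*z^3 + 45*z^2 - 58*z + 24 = (z - 6)*(z - 4)*(z - 1)^2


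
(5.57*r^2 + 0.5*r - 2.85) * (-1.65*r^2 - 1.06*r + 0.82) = -9.1905*r^4 - 6.7292*r^3 + 8.7399*r^2 + 3.431*r - 2.337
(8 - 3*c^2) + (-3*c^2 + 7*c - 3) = -6*c^2 + 7*c + 5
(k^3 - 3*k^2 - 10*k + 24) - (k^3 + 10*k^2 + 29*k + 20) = -13*k^2 - 39*k + 4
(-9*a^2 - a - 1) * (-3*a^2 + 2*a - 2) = 27*a^4 - 15*a^3 + 19*a^2 + 2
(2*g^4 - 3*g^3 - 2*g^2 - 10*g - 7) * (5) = 10*g^4 - 15*g^3 - 10*g^2 - 50*g - 35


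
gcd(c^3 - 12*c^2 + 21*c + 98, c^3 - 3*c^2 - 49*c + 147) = c - 7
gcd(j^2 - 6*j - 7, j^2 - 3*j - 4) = j + 1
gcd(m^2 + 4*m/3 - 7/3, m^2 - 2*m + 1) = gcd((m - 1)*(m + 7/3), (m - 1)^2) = m - 1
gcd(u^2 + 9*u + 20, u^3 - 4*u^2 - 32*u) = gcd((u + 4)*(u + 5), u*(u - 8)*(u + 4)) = u + 4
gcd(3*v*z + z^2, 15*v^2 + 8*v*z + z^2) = 3*v + z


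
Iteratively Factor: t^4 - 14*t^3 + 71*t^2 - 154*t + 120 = (t - 4)*(t^3 - 10*t^2 + 31*t - 30) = (t - 5)*(t - 4)*(t^2 - 5*t + 6) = (t - 5)*(t - 4)*(t - 3)*(t - 2)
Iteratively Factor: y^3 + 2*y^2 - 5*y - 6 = (y + 3)*(y^2 - y - 2) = (y + 1)*(y + 3)*(y - 2)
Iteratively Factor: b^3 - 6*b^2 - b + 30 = (b - 5)*(b^2 - b - 6) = (b - 5)*(b - 3)*(b + 2)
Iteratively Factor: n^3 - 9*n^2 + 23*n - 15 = (n - 5)*(n^2 - 4*n + 3) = (n - 5)*(n - 1)*(n - 3)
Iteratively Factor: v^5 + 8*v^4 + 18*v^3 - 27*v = (v + 3)*(v^4 + 5*v^3 + 3*v^2 - 9*v) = (v + 3)^2*(v^3 + 2*v^2 - 3*v) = (v + 3)^3*(v^2 - v) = v*(v + 3)^3*(v - 1)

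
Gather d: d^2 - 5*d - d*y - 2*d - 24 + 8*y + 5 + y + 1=d^2 + d*(-y - 7) + 9*y - 18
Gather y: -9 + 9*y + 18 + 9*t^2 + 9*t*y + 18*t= 9*t^2 + 18*t + y*(9*t + 9) + 9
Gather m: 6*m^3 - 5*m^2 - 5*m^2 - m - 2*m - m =6*m^3 - 10*m^2 - 4*m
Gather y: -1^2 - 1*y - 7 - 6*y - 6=-7*y - 14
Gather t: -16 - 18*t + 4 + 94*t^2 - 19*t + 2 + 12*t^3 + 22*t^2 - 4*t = 12*t^3 + 116*t^2 - 41*t - 10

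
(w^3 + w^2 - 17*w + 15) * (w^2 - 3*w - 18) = w^5 - 2*w^4 - 38*w^3 + 48*w^2 + 261*w - 270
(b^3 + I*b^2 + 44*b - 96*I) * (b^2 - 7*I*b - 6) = b^5 - 6*I*b^4 + 45*b^3 - 410*I*b^2 - 936*b + 576*I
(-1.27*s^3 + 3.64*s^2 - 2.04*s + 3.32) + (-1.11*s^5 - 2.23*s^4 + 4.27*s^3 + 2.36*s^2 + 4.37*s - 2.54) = -1.11*s^5 - 2.23*s^4 + 3.0*s^3 + 6.0*s^2 + 2.33*s + 0.78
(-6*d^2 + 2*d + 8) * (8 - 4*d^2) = 24*d^4 - 8*d^3 - 80*d^2 + 16*d + 64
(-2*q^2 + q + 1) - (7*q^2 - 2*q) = -9*q^2 + 3*q + 1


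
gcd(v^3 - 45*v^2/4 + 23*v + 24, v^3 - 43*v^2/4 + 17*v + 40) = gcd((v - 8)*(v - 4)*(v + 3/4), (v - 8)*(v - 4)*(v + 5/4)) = v^2 - 12*v + 32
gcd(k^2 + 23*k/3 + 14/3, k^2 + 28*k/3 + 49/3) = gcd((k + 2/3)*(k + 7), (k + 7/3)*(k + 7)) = k + 7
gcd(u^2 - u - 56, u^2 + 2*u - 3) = 1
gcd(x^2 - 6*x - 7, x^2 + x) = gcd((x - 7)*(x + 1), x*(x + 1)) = x + 1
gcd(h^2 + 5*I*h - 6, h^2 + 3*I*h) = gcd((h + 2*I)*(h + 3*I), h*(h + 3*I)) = h + 3*I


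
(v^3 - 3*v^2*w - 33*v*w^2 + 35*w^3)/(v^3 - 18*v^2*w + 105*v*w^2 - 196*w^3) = (v^2 + 4*v*w - 5*w^2)/(v^2 - 11*v*w + 28*w^2)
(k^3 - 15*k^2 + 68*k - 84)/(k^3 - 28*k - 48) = (k^2 - 9*k + 14)/(k^2 + 6*k + 8)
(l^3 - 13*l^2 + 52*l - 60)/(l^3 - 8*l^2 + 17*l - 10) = (l - 6)/(l - 1)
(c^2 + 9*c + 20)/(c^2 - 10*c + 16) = (c^2 + 9*c + 20)/(c^2 - 10*c + 16)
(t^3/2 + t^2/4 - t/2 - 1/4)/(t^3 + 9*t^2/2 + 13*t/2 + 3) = (2*t^2 - t - 1)/(2*(2*t^2 + 7*t + 6))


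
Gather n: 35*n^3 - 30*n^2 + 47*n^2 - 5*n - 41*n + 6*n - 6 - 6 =35*n^3 + 17*n^2 - 40*n - 12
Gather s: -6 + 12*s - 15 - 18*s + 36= 15 - 6*s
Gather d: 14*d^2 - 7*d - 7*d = 14*d^2 - 14*d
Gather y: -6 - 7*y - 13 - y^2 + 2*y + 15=-y^2 - 5*y - 4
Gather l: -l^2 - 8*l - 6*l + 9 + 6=-l^2 - 14*l + 15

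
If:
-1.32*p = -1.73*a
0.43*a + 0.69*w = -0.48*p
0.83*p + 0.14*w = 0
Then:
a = 0.00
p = 0.00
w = 0.00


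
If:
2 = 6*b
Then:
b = 1/3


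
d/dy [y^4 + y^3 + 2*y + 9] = 4*y^3 + 3*y^2 + 2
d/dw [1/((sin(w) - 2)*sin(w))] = 2*(1 - sin(w))*cos(w)/((sin(w) - 2)^2*sin(w)^2)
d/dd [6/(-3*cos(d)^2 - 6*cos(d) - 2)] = -36*(cos(d) + 1)*sin(d)/(3*cos(d)^2 + 6*cos(d) + 2)^2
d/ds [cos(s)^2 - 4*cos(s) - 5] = 2*(2 - cos(s))*sin(s)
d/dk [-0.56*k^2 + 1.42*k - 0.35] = 1.42 - 1.12*k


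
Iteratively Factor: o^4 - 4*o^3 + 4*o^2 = (o - 2)*(o^3 - 2*o^2) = o*(o - 2)*(o^2 - 2*o) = o^2*(o - 2)*(o - 2)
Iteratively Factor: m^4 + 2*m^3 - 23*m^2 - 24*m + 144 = (m + 4)*(m^3 - 2*m^2 - 15*m + 36) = (m + 4)^2*(m^2 - 6*m + 9) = (m - 3)*(m + 4)^2*(m - 3)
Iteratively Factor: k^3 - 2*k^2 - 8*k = (k)*(k^2 - 2*k - 8) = k*(k + 2)*(k - 4)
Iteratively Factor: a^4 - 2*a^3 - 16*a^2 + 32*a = (a)*(a^3 - 2*a^2 - 16*a + 32) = a*(a + 4)*(a^2 - 6*a + 8) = a*(a - 4)*(a + 4)*(a - 2)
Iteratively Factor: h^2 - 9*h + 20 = (h - 4)*(h - 5)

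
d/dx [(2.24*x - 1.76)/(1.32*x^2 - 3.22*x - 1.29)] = (-2.9568*x^2 + 4.6464*x - 8.5568)/(1.7424*x^4 - 8.5008*x^3 + 6.9628*x^2 + 8.3076*x + 1.6641)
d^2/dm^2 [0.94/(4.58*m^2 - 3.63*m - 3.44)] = (39.435632*m^2 - 31.255752*m - 0.94*(9.16*m - 3.63)*(18.32*m - 7.26) - 29.619776)/(-4.58*m^2 + 3.63*m + 3.44)^3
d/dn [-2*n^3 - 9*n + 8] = -6*n^2 - 9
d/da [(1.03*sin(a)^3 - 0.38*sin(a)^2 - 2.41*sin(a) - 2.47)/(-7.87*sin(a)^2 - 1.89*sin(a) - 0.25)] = -(8.1061*sin(a)^4 + 3.8934*sin(a)^3 + 19.021*sin(a)^2 + 38.6878*sin(a) + 4.0658)*cos(a)/(61.9369*sin(a)^4 + 29.7486*sin(a)^3 + 7.5071*sin(a)^2 + 0.945*sin(a) + 0.0625)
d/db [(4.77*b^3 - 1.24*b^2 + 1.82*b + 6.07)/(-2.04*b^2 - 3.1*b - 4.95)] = (-9.7308*b^4 - 29.574*b^3 - 63.2777*b^2 + 37.0416*b + 9.808)/(4.1616*b^4 + 12.648*b^3 + 29.806*b^2 + 30.69*b + 24.5025)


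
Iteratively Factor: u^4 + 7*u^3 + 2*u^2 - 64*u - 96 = (u + 4)*(u^3 + 3*u^2 - 10*u - 24) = (u + 4)^2*(u^2 - u - 6) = (u + 2)*(u + 4)^2*(u - 3)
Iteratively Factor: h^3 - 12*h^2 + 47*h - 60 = (h - 4)*(h^2 - 8*h + 15) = (h - 5)*(h - 4)*(h - 3)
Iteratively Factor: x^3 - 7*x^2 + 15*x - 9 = (x - 3)*(x^2 - 4*x + 3) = (x - 3)*(x - 1)*(x - 3)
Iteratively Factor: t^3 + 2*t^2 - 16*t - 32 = (t + 2)*(t^2 - 16) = (t + 2)*(t + 4)*(t - 4)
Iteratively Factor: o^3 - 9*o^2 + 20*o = (o)*(o^2 - 9*o + 20) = o*(o - 5)*(o - 4)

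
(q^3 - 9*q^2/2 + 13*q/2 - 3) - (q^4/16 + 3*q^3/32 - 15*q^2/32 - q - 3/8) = -q^4/16 + 29*q^3/32 - 129*q^2/32 + 15*q/2 - 21/8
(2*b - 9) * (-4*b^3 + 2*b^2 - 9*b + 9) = -8*b^4 + 40*b^3 - 36*b^2 + 99*b - 81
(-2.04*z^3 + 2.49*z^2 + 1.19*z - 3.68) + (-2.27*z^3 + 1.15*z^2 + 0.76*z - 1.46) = -4.31*z^3 + 3.64*z^2 + 1.95*z - 5.14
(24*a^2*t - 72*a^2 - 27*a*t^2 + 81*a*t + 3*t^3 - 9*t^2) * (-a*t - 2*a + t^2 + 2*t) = -24*a^3*t^2 + 24*a^3*t + 144*a^3 + 51*a^2*t^3 - 51*a^2*t^2 - 306*a^2*t - 30*a*t^4 + 30*a*t^3 + 180*a*t^2 + 3*t^5 - 3*t^4 - 18*t^3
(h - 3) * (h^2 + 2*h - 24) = h^3 - h^2 - 30*h + 72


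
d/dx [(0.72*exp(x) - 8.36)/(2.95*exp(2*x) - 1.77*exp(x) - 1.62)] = (-2.124*exp(2*x) + 49.324*exp(x) - 15.9636)*exp(x)/(8.7025*exp(4*x) - 10.443*exp(3*x) - 6.4251*exp(2*x) + 5.7348*exp(x) + 2.6244)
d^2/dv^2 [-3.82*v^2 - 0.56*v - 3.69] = -7.64000000000000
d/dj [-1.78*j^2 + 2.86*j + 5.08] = 2.86 - 3.56*j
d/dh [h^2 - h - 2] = 2*h - 1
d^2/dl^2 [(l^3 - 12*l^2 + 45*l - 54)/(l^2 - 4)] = 2*(49*l^3 - 306*l^2 + 588*l - 408)/(l^6 - 12*l^4 + 48*l^2 - 64)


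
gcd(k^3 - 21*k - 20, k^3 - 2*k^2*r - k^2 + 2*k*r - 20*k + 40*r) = k^2 - k - 20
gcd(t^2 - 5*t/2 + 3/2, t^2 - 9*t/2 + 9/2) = t - 3/2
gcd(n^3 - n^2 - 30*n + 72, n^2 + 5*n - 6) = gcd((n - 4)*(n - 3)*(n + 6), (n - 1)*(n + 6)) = n + 6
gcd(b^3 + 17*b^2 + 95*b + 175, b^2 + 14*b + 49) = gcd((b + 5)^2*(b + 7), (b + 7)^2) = b + 7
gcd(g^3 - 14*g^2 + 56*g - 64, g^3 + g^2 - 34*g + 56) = g^2 - 6*g + 8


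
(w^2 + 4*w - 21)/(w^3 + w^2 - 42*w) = (w - 3)/(w*(w - 6))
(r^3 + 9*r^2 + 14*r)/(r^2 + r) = (r^2 + 9*r + 14)/(r + 1)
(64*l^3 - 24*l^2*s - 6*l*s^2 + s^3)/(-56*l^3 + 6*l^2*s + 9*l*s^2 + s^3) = (-8*l + s)/(7*l + s)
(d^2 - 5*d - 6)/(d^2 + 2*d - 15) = (d^2 - 5*d - 6)/(d^2 + 2*d - 15)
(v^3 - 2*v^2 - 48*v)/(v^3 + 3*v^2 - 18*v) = (v - 8)/(v - 3)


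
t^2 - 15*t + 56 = (t - 8)*(t - 7)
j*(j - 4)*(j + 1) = j^3 - 3*j^2 - 4*j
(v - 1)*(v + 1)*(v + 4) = v^3 + 4*v^2 - v - 4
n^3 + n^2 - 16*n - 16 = (n - 4)*(n + 1)*(n + 4)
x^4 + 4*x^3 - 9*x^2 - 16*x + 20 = (x - 2)*(x - 1)*(x + 2)*(x + 5)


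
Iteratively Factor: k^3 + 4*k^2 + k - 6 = (k + 3)*(k^2 + k - 2) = (k - 1)*(k + 3)*(k + 2)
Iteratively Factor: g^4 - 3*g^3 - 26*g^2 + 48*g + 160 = (g - 4)*(g^3 + g^2 - 22*g - 40) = (g - 4)*(g + 4)*(g^2 - 3*g - 10) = (g - 5)*(g - 4)*(g + 4)*(g + 2)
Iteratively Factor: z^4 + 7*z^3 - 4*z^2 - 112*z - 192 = (z + 3)*(z^3 + 4*z^2 - 16*z - 64) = (z + 3)*(z + 4)*(z^2 - 16) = (z - 4)*(z + 3)*(z + 4)*(z + 4)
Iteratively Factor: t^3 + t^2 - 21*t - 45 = (t + 3)*(t^2 - 2*t - 15) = (t + 3)^2*(t - 5)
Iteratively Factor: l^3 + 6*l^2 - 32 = (l + 4)*(l^2 + 2*l - 8) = (l + 4)^2*(l - 2)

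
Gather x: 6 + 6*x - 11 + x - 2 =7*x - 7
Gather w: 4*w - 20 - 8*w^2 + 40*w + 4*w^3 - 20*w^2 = 4*w^3 - 28*w^2 + 44*w - 20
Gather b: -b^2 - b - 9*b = -b^2 - 10*b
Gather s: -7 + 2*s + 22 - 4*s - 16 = -2*s - 1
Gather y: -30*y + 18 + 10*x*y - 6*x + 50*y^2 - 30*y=-6*x + 50*y^2 + y*(10*x - 60) + 18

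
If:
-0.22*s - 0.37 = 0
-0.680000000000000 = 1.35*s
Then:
No Solution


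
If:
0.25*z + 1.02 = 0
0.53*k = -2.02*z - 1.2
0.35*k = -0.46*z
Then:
No Solution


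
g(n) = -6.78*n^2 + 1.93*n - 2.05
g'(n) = 1.93 - 13.56*n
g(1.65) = -17.32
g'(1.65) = -20.44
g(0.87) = -5.50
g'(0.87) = -9.87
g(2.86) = -51.99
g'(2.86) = -36.85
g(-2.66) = -55.16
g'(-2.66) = 38.00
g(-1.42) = -18.46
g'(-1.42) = 21.19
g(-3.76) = -105.16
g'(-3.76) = 52.92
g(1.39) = -12.47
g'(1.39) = -16.92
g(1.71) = -18.58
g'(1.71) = -21.26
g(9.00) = -533.86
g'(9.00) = -120.11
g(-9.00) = -568.60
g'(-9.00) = 123.97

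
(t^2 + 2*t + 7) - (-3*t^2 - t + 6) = 4*t^2 + 3*t + 1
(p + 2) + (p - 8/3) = 2*p - 2/3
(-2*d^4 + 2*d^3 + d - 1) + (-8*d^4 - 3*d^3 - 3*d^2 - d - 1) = -10*d^4 - d^3 - 3*d^2 - 2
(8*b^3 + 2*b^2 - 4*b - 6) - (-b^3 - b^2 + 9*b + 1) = 9*b^3 + 3*b^2 - 13*b - 7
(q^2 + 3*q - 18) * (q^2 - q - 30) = q^4 + 2*q^3 - 51*q^2 - 72*q + 540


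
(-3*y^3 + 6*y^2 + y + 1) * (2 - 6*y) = 18*y^4 - 42*y^3 + 6*y^2 - 4*y + 2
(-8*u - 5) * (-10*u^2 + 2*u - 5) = 80*u^3 + 34*u^2 + 30*u + 25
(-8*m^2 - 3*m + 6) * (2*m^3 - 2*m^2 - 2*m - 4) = -16*m^5 + 10*m^4 + 34*m^3 + 26*m^2 - 24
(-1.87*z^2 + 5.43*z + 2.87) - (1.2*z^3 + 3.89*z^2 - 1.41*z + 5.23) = -1.2*z^3 - 5.76*z^2 + 6.84*z - 2.36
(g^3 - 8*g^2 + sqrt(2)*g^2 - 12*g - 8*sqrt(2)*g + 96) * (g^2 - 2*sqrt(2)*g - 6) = g^5 - 8*g^4 - sqrt(2)*g^4 - 22*g^3 + 8*sqrt(2)*g^3 + 18*sqrt(2)*g^2 + 176*g^2 - 144*sqrt(2)*g + 72*g - 576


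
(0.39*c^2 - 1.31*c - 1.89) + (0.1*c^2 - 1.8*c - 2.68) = 0.49*c^2 - 3.11*c - 4.57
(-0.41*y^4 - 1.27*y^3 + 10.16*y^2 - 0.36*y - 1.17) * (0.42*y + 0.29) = -0.1722*y^5 - 0.6523*y^4 + 3.8989*y^3 + 2.7952*y^2 - 0.5958*y - 0.3393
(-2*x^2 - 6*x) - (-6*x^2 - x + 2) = 4*x^2 - 5*x - 2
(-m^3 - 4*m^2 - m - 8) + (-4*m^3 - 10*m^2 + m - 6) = -5*m^3 - 14*m^2 - 14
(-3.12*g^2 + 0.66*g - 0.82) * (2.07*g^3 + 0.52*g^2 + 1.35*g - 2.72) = -6.4584*g^5 - 0.2562*g^4 - 5.5662*g^3 + 8.951*g^2 - 2.9022*g + 2.2304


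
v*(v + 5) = v^2 + 5*v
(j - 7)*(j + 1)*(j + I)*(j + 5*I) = j^4 - 6*j^3 + 6*I*j^3 - 12*j^2 - 36*I*j^2 + 30*j - 42*I*j + 35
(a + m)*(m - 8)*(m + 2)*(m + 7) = a*m^3 + a*m^2 - 58*a*m - 112*a + m^4 + m^3 - 58*m^2 - 112*m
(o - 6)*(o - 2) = o^2 - 8*o + 12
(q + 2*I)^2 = q^2 + 4*I*q - 4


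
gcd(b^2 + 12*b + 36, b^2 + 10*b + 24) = b + 6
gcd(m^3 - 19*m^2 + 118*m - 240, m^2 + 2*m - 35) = m - 5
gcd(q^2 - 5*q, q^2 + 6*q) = q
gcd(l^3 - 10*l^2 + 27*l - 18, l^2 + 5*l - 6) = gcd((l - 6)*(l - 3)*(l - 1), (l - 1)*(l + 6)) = l - 1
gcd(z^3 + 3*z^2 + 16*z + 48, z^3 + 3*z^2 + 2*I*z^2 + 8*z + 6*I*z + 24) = z^2 + z*(3 + 4*I) + 12*I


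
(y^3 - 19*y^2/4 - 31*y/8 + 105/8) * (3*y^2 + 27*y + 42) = 3*y^5 + 51*y^4/4 - 783*y^3/8 - 1059*y^2/4 + 1533*y/8 + 2205/4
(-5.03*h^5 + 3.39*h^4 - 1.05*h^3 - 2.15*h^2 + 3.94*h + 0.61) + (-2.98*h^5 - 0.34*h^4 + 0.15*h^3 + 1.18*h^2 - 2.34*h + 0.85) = -8.01*h^5 + 3.05*h^4 - 0.9*h^3 - 0.97*h^2 + 1.6*h + 1.46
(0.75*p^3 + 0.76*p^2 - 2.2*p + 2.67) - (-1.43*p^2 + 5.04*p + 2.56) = 0.75*p^3 + 2.19*p^2 - 7.24*p + 0.11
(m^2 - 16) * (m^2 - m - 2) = m^4 - m^3 - 18*m^2 + 16*m + 32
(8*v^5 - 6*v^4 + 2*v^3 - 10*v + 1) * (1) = 8*v^5 - 6*v^4 + 2*v^3 - 10*v + 1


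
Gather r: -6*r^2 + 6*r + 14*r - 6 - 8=-6*r^2 + 20*r - 14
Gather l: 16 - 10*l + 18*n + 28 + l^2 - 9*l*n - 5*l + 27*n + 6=l^2 + l*(-9*n - 15) + 45*n + 50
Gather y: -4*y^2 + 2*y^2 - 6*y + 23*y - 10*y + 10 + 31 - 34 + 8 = -2*y^2 + 7*y + 15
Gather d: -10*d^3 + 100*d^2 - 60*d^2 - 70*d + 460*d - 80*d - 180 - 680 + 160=-10*d^3 + 40*d^2 + 310*d - 700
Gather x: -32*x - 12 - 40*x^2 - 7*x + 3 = -40*x^2 - 39*x - 9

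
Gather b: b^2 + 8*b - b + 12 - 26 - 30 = b^2 + 7*b - 44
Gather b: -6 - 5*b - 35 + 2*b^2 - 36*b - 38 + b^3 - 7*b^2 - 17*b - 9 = b^3 - 5*b^2 - 58*b - 88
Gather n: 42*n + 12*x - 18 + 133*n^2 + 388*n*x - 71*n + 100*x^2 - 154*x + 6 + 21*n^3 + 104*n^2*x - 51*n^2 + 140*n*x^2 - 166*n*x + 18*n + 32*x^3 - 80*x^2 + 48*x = 21*n^3 + n^2*(104*x + 82) + n*(140*x^2 + 222*x - 11) + 32*x^3 + 20*x^2 - 94*x - 12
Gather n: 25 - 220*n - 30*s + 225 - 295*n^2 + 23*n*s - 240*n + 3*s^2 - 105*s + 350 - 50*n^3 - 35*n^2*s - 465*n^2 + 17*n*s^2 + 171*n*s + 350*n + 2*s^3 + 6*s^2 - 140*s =-50*n^3 + n^2*(-35*s - 760) + n*(17*s^2 + 194*s - 110) + 2*s^3 + 9*s^2 - 275*s + 600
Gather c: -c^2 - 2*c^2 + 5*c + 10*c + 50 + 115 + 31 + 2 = -3*c^2 + 15*c + 198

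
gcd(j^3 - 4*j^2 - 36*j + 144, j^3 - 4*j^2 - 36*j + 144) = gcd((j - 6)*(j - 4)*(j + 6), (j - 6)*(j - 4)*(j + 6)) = j^3 - 4*j^2 - 36*j + 144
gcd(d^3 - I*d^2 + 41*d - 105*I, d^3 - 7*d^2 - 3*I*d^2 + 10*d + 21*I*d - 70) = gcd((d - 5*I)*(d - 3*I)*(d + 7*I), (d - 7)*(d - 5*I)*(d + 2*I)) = d - 5*I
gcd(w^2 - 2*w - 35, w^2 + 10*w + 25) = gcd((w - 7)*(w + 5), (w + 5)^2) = w + 5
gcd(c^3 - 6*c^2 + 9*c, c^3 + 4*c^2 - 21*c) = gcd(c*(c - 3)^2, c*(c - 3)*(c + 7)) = c^2 - 3*c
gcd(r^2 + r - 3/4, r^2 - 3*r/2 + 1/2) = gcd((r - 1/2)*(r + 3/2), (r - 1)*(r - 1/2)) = r - 1/2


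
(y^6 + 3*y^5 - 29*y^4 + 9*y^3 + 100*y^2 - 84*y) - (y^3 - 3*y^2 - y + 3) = y^6 + 3*y^5 - 29*y^4 + 8*y^3 + 103*y^2 - 83*y - 3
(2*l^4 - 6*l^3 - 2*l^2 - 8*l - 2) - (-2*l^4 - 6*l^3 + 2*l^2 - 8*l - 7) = 4*l^4 - 4*l^2 + 5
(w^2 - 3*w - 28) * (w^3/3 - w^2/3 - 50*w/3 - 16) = w^5/3 - 4*w^4/3 - 25*w^3 + 130*w^2/3 + 1544*w/3 + 448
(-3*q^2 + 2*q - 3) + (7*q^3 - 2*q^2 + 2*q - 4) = 7*q^3 - 5*q^2 + 4*q - 7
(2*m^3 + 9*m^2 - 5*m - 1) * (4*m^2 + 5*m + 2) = 8*m^5 + 46*m^4 + 29*m^3 - 11*m^2 - 15*m - 2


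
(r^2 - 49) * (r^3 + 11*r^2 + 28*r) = r^5 + 11*r^4 - 21*r^3 - 539*r^2 - 1372*r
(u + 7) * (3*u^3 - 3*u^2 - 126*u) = 3*u^4 + 18*u^3 - 147*u^2 - 882*u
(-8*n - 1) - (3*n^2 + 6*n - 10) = -3*n^2 - 14*n + 9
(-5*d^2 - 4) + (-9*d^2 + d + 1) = -14*d^2 + d - 3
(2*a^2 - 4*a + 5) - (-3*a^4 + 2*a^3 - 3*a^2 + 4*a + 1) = 3*a^4 - 2*a^3 + 5*a^2 - 8*a + 4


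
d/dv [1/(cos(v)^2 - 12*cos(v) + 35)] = 2*(cos(v) - 6)*sin(v)/(cos(v)^2 - 12*cos(v) + 35)^2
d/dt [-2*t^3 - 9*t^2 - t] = -6*t^2 - 18*t - 1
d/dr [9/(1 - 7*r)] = 63/(7*r - 1)^2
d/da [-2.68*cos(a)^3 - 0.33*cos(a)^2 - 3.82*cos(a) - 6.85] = (8.04*cos(a)^2 + 0.66*cos(a) + 3.82)*sin(a)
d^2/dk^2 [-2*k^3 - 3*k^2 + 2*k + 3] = -12*k - 6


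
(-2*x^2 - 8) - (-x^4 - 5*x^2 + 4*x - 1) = x^4 + 3*x^2 - 4*x - 7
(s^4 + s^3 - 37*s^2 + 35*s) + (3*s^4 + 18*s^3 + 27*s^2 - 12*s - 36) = 4*s^4 + 19*s^3 - 10*s^2 + 23*s - 36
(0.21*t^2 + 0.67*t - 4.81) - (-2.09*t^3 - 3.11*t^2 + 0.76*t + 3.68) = 2.09*t^3 + 3.32*t^2 - 0.09*t - 8.49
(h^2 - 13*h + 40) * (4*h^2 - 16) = 4*h^4 - 52*h^3 + 144*h^2 + 208*h - 640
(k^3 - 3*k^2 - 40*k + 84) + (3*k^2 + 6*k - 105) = k^3 - 34*k - 21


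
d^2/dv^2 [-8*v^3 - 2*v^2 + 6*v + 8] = -48*v - 4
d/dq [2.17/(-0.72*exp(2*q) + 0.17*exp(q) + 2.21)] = (3.1248*exp(q) - 0.3689)*exp(q)/(-0.72*exp(2*q) + 0.17*exp(q) + 2.21)^2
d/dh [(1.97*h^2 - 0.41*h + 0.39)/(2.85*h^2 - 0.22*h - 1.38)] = (0.7351*h^2 - 7.6602*h + 0.6516)/(8.1225*h^4 - 1.254*h^3 - 7.8176*h^2 + 0.6072*h + 1.9044)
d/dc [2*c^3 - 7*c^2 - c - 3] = 6*c^2 - 14*c - 1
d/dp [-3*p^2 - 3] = -6*p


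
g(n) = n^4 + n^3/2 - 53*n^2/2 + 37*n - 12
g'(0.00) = 37.00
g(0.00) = -12.00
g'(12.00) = 6529.00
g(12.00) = 18216.00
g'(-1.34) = 101.09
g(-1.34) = -107.14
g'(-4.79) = -114.32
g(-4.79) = -325.77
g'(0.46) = 13.33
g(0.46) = -0.49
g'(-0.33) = 54.51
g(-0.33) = -27.10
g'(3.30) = 22.18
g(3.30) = -41.92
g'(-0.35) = 55.56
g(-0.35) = -28.20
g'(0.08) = 32.77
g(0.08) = -9.21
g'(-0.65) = 70.99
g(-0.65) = -47.21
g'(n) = 4*n^3 + 3*n^2/2 - 53*n + 37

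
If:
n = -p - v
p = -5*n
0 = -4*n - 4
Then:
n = -1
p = 5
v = -4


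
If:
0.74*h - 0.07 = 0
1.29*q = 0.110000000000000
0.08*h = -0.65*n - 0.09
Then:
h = 0.09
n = -0.15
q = 0.09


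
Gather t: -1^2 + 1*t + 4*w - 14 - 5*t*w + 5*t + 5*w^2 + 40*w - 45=t*(6 - 5*w) + 5*w^2 + 44*w - 60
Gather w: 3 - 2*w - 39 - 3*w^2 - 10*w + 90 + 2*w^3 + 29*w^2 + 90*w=2*w^3 + 26*w^2 + 78*w + 54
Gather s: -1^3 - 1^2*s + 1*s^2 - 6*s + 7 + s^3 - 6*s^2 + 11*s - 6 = s^3 - 5*s^2 + 4*s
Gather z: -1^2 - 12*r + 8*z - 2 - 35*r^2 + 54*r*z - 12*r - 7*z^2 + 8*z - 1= -35*r^2 - 24*r - 7*z^2 + z*(54*r + 16) - 4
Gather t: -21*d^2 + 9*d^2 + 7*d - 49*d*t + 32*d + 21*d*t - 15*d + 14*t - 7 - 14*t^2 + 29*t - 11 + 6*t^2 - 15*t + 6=-12*d^2 + 24*d - 8*t^2 + t*(28 - 28*d) - 12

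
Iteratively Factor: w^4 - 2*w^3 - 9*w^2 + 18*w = (w - 3)*(w^3 + w^2 - 6*w) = (w - 3)*(w - 2)*(w^2 + 3*w) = (w - 3)*(w - 2)*(w + 3)*(w)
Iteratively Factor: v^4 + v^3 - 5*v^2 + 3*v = (v)*(v^3 + v^2 - 5*v + 3) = v*(v - 1)*(v^2 + 2*v - 3) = v*(v - 1)*(v + 3)*(v - 1)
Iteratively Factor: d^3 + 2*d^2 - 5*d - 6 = (d + 1)*(d^2 + d - 6) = (d - 2)*(d + 1)*(d + 3)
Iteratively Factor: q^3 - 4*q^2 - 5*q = (q + 1)*(q^2 - 5*q) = q*(q + 1)*(q - 5)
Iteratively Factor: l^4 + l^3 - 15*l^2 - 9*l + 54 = (l + 3)*(l^3 - 2*l^2 - 9*l + 18) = (l - 3)*(l + 3)*(l^2 + l - 6) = (l - 3)*(l - 2)*(l + 3)*(l + 3)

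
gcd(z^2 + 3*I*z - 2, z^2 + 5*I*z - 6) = z + 2*I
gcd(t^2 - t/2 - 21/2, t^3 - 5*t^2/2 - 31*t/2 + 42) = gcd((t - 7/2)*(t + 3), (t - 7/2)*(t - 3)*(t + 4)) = t - 7/2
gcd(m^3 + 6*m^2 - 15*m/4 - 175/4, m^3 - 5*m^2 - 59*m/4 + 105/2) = m^2 + m - 35/4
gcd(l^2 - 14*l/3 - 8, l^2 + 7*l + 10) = 1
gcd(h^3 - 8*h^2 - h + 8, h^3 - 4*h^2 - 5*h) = h + 1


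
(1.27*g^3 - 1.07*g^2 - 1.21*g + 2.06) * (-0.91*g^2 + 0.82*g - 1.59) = -1.1557*g^5 + 2.0151*g^4 - 1.7956*g^3 - 1.1655*g^2 + 3.6131*g - 3.2754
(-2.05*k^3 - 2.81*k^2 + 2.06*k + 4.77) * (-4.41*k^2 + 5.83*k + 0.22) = 9.0405*k^5 + 0.440600000000002*k^4 - 25.9179*k^3 - 9.6441*k^2 + 28.2623*k + 1.0494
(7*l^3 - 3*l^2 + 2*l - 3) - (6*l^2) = 7*l^3 - 9*l^2 + 2*l - 3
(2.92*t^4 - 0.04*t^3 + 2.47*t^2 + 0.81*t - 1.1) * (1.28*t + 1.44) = 3.7376*t^5 + 4.1536*t^4 + 3.104*t^3 + 4.5936*t^2 - 0.2416*t - 1.584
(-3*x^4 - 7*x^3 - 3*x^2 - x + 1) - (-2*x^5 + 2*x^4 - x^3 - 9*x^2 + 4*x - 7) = 2*x^5 - 5*x^4 - 6*x^3 + 6*x^2 - 5*x + 8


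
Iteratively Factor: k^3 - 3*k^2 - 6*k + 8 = (k - 4)*(k^2 + k - 2) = (k - 4)*(k + 2)*(k - 1)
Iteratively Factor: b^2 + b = (b + 1)*(b)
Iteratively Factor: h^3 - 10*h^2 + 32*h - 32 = (h - 4)*(h^2 - 6*h + 8) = (h - 4)^2*(h - 2)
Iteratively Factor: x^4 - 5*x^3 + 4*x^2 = (x)*(x^3 - 5*x^2 + 4*x) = x*(x - 1)*(x^2 - 4*x) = x^2*(x - 1)*(x - 4)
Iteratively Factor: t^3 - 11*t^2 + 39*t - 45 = (t - 5)*(t^2 - 6*t + 9) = (t - 5)*(t - 3)*(t - 3)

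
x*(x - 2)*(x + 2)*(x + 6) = x^4 + 6*x^3 - 4*x^2 - 24*x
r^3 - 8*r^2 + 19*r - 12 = (r - 4)*(r - 3)*(r - 1)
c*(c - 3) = c^2 - 3*c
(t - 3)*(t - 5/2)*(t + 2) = t^3 - 7*t^2/2 - 7*t/2 + 15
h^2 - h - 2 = (h - 2)*(h + 1)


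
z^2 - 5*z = z*(z - 5)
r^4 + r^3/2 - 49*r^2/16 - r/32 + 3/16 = (r - 3/2)*(r - 1/4)*(r + 1/4)*(r + 2)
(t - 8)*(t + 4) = t^2 - 4*t - 32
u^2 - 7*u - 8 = (u - 8)*(u + 1)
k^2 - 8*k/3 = k*(k - 8/3)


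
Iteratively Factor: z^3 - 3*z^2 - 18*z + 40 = (z + 4)*(z^2 - 7*z + 10) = (z - 2)*(z + 4)*(z - 5)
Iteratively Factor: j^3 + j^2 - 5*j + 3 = (j - 1)*(j^2 + 2*j - 3) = (j - 1)*(j + 3)*(j - 1)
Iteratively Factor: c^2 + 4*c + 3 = (c + 3)*(c + 1)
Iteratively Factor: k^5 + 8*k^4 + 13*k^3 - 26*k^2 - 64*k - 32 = (k - 2)*(k^4 + 10*k^3 + 33*k^2 + 40*k + 16) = (k - 2)*(k + 4)*(k^3 + 6*k^2 + 9*k + 4) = (k - 2)*(k + 1)*(k + 4)*(k^2 + 5*k + 4) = (k - 2)*(k + 1)*(k + 4)^2*(k + 1)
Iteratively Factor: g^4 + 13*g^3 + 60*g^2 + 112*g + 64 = (g + 4)*(g^3 + 9*g^2 + 24*g + 16) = (g + 4)^2*(g^2 + 5*g + 4) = (g + 1)*(g + 4)^2*(g + 4)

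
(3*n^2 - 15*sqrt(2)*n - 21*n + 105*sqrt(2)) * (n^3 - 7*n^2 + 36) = 3*n^5 - 42*n^4 - 15*sqrt(2)*n^4 + 147*n^3 + 210*sqrt(2)*n^3 - 735*sqrt(2)*n^2 + 108*n^2 - 540*sqrt(2)*n - 756*n + 3780*sqrt(2)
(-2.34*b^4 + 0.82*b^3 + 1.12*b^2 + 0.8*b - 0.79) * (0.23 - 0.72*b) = 1.6848*b^5 - 1.1286*b^4 - 0.6178*b^3 - 0.3184*b^2 + 0.7528*b - 0.1817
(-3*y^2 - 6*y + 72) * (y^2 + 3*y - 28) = -3*y^4 - 15*y^3 + 138*y^2 + 384*y - 2016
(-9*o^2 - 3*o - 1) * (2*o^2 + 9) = -18*o^4 - 6*o^3 - 83*o^2 - 27*o - 9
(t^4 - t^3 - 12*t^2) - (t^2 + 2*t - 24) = t^4 - t^3 - 13*t^2 - 2*t + 24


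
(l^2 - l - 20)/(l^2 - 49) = (l^2 - l - 20)/(l^2 - 49)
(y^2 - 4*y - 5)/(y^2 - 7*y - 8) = (y - 5)/(y - 8)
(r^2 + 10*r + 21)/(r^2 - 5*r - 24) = (r + 7)/(r - 8)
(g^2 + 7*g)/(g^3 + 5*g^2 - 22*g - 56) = g/(g^2 - 2*g - 8)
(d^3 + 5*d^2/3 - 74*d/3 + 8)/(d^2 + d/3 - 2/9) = 3*(d^2 + 2*d - 24)/(3*d + 2)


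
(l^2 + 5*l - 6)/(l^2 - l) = (l + 6)/l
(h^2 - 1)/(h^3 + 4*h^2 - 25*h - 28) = (h - 1)/(h^2 + 3*h - 28)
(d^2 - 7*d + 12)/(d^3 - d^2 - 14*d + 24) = (d - 4)/(d^2 + 2*d - 8)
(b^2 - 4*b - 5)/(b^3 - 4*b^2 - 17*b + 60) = (b + 1)/(b^2 + b - 12)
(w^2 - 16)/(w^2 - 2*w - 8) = (w + 4)/(w + 2)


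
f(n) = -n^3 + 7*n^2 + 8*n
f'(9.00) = -109.00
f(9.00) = -90.00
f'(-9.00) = -361.00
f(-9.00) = 1224.00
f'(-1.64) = -23.03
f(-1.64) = 10.12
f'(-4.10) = -99.83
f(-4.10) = 153.79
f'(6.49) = -27.50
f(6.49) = 73.40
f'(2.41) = 24.32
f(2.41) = 45.94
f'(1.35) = 21.43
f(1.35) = 21.10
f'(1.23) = 20.68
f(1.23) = 18.57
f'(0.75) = 16.81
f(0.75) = 9.52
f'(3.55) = 19.89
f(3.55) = 71.88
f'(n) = -3*n^2 + 14*n + 8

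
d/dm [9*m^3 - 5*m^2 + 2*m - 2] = 27*m^2 - 10*m + 2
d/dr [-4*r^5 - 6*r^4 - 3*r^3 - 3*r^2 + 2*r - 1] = -20*r^4 - 24*r^3 - 9*r^2 - 6*r + 2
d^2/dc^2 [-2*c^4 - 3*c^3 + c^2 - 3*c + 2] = -24*c^2 - 18*c + 2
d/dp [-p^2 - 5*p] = -2*p - 5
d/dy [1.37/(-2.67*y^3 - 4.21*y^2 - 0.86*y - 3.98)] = (10.9737*y^2 + 11.5354*y + 1.1782)/(2.67*y^3 + 4.21*y^2 + 0.86*y + 3.98)^2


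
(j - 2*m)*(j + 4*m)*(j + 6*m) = j^3 + 8*j^2*m + 4*j*m^2 - 48*m^3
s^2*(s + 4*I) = s^3 + 4*I*s^2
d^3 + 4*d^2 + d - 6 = (d - 1)*(d + 2)*(d + 3)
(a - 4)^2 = a^2 - 8*a + 16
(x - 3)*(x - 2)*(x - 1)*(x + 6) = x^4 - 25*x^2 + 60*x - 36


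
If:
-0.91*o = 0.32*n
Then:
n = -2.84375*o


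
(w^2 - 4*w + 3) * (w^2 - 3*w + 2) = w^4 - 7*w^3 + 17*w^2 - 17*w + 6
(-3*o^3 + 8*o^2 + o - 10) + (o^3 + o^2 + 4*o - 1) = -2*o^3 + 9*o^2 + 5*o - 11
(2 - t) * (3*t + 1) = -3*t^2 + 5*t + 2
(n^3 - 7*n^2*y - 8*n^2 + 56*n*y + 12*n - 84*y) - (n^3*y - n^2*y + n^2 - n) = -n^3*y + n^3 - 6*n^2*y - 9*n^2 + 56*n*y + 13*n - 84*y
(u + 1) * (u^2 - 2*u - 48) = u^3 - u^2 - 50*u - 48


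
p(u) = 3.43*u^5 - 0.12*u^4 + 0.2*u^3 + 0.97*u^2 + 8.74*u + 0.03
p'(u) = 17.15*u^4 - 0.48*u^3 + 0.6*u^2 + 1.94*u + 8.74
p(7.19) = 65774.72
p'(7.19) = 45708.44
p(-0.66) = -5.83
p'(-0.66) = 11.11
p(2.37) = 281.54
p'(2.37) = 551.39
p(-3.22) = -1224.97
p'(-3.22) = 1868.43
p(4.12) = 4103.66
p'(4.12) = 4934.78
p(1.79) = 81.73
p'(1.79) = 187.45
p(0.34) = 3.14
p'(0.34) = 9.68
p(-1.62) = -51.53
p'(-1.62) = 127.33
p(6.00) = 26646.75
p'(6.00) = 22164.70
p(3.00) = 864.15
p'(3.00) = 1396.15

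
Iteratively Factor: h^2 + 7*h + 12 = (h + 4)*(h + 3)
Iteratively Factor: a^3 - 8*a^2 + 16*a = (a - 4)*(a^2 - 4*a) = a*(a - 4)*(a - 4)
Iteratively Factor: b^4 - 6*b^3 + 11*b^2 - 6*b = (b - 3)*(b^3 - 3*b^2 + 2*b) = b*(b - 3)*(b^2 - 3*b + 2) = b*(b - 3)*(b - 1)*(b - 2)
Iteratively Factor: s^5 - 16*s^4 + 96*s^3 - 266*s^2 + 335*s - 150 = (s - 2)*(s^4 - 14*s^3 + 68*s^2 - 130*s + 75) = (s - 5)*(s - 2)*(s^3 - 9*s^2 + 23*s - 15) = (s - 5)*(s - 3)*(s - 2)*(s^2 - 6*s + 5) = (s - 5)^2*(s - 3)*(s - 2)*(s - 1)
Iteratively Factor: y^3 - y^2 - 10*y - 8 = (y + 2)*(y^2 - 3*y - 4) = (y - 4)*(y + 2)*(y + 1)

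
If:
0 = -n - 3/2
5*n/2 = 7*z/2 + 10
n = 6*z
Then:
No Solution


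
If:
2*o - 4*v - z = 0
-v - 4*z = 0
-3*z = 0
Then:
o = 0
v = 0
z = 0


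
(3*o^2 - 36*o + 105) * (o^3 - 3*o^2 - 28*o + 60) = 3*o^5 - 45*o^4 + 129*o^3 + 873*o^2 - 5100*o + 6300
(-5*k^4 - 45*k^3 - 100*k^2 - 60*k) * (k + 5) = -5*k^5 - 70*k^4 - 325*k^3 - 560*k^2 - 300*k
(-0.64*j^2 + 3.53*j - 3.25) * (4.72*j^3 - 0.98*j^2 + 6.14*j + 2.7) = -3.0208*j^5 + 17.2888*j^4 - 22.729*j^3 + 23.1312*j^2 - 10.424*j - 8.775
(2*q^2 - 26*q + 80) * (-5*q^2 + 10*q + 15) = -10*q^4 + 150*q^3 - 630*q^2 + 410*q + 1200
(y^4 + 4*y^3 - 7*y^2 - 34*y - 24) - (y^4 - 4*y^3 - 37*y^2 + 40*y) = 8*y^3 + 30*y^2 - 74*y - 24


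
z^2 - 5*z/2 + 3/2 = (z - 3/2)*(z - 1)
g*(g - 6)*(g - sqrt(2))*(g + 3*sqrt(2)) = g^4 - 6*g^3 + 2*sqrt(2)*g^3 - 12*sqrt(2)*g^2 - 6*g^2 + 36*g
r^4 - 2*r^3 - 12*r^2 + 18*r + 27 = (r - 3)^2*(r + 1)*(r + 3)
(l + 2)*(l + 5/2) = l^2 + 9*l/2 + 5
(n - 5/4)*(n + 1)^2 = n^3 + 3*n^2/4 - 3*n/2 - 5/4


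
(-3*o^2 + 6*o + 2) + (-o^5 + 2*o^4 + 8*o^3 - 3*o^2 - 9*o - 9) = -o^5 + 2*o^4 + 8*o^3 - 6*o^2 - 3*o - 7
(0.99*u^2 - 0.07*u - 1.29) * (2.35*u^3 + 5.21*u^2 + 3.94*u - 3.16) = 2.3265*u^5 + 4.9934*u^4 + 0.5044*u^3 - 10.1251*u^2 - 4.8614*u + 4.0764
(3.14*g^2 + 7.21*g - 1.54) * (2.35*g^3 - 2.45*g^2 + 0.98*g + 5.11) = 7.379*g^5 + 9.2505*g^4 - 18.2063*g^3 + 26.8842*g^2 + 35.3339*g - 7.8694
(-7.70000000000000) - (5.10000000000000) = -12.8000000000000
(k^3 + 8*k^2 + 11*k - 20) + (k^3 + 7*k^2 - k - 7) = 2*k^3 + 15*k^2 + 10*k - 27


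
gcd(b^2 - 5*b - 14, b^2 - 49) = b - 7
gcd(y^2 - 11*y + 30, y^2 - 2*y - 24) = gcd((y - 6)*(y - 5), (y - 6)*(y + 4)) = y - 6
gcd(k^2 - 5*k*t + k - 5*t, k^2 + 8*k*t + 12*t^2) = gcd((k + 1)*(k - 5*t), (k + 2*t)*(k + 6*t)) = 1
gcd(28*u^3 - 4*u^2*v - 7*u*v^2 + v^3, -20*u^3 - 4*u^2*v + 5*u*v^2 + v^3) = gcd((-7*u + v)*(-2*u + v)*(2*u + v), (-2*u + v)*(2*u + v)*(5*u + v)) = 4*u^2 - v^2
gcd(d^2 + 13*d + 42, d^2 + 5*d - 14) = d + 7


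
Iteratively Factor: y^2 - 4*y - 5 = (y + 1)*(y - 5)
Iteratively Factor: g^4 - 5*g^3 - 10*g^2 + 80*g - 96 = (g - 2)*(g^3 - 3*g^2 - 16*g + 48) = (g - 2)*(g + 4)*(g^2 - 7*g + 12) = (g - 3)*(g - 2)*(g + 4)*(g - 4)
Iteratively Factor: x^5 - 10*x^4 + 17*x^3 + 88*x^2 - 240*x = (x + 3)*(x^4 - 13*x^3 + 56*x^2 - 80*x) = (x - 5)*(x + 3)*(x^3 - 8*x^2 + 16*x) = (x - 5)*(x - 4)*(x + 3)*(x^2 - 4*x) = x*(x - 5)*(x - 4)*(x + 3)*(x - 4)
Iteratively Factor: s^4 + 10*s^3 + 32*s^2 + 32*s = (s + 4)*(s^3 + 6*s^2 + 8*s) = (s + 4)^2*(s^2 + 2*s) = s*(s + 4)^2*(s + 2)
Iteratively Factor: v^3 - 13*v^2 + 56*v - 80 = (v - 4)*(v^2 - 9*v + 20) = (v - 5)*(v - 4)*(v - 4)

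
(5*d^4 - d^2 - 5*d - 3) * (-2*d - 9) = -10*d^5 - 45*d^4 + 2*d^3 + 19*d^2 + 51*d + 27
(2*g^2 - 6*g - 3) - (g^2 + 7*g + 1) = g^2 - 13*g - 4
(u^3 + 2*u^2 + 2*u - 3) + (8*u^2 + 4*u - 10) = u^3 + 10*u^2 + 6*u - 13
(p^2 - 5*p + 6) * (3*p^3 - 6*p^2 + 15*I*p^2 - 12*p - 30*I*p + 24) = 3*p^5 - 21*p^4 + 15*I*p^4 + 36*p^3 - 105*I*p^3 + 48*p^2 + 240*I*p^2 - 192*p - 180*I*p + 144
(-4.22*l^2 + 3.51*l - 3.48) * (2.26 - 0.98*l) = 4.1356*l^3 - 12.977*l^2 + 11.343*l - 7.8648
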